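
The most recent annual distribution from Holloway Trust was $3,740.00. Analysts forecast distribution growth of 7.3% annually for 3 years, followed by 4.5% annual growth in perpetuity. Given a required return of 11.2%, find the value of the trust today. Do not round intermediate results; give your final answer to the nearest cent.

$62859.26

D_1 = 4013.02000
D_2 = 4305.97046
D_3 = 4620.30630
Terminal value at year 3: TV = D_3×(1+g_2)/(r−g_2) = 4828.22009/0.067 = 72062.98638
P_0 = D_1/(1+r)^1 + D_2/(1+r)^2 + D_3/(1+r)^3 + TV/(1+r)^3
    = 3608.83094 + 3482.26222 + 3360.13252 + 52408.03713 = 62859.26281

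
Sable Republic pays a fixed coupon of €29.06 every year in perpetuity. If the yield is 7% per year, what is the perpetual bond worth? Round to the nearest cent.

Level perpetuity: PV = C / r = €29.06 / 0.07 = €415.14

€415.14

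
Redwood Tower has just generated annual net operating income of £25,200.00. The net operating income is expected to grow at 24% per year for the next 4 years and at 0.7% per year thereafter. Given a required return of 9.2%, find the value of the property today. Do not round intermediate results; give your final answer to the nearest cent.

D_1 = 31248.00000
D_2 = 38747.52000
D_3 = 48046.92480
D_4 = 59578.18675
Terminal value at year 4: TV = D_4×(1+g_2)/(r−g_2) = 59995.23406/0.085 = 705826.28305
P_0 = D_1/(1+r)^1 + D_2/(1+r)^2 + D_3/(1+r)^3 + D_4/(1+r)^4 + TV/(1+r)^4
    = 28615.38462 + 32493.66019 + 36897.56285 + 41898.33144 + 496371.99717 = 636276.93626

£636276.94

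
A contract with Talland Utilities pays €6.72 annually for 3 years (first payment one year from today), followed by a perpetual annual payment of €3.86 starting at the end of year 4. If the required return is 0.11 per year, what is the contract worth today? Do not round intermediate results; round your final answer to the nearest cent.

PV of 3-year annuity: €6.72 × [1 − (1+0.11)^−3] / 0.11 = 16.42176
Perpetuity value at year 3: €3.86 / 0.11 = 35.09091
PV of perpetuity: 35.09091 / (1+0.11)^3 = 25.65817
Total PV = 16.42176 + 25.65817 = 42.07993

€42.08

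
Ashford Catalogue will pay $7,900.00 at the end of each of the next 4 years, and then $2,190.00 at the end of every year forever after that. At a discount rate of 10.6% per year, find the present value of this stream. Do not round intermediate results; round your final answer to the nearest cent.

$38527.70

PV of 4-year annuity: $7,900.00 × [1 − (1+0.106)^−4] / 0.106 = 24720.11669
Perpetuity value at year 4: $2,190.00 / 0.106 = 20660.37736
PV of perpetuity: 20660.37736 / (1+0.106)^4 = 13807.58552
Total PV = 24720.11669 + 13807.58552 = 38527.70221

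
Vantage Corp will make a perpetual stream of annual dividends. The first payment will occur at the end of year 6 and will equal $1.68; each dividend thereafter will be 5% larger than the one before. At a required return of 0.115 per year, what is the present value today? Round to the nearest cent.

$15.00

Value at end of year 5: C₁ / (r − g) = $1.68 / (0.115 − 0.05) = $25.8462
Discount to today: PV = $25.8462 / (1 + 0.115)^5 = $25.8462 / 1.723353 = $15.00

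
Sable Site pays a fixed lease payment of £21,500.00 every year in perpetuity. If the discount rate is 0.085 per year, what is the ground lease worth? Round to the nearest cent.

Level perpetuity: PV = C / r = £21,500.00 / 0.085 = £252,941.18

£252941.18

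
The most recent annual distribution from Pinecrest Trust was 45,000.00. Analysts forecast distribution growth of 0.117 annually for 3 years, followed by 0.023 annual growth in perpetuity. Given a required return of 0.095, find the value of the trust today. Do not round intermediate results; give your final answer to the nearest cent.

819189.81

D_1 = 50265.00000
D_2 = 56146.00500
D_3 = 62715.08759
Terminal value at year 3: TV = D_3×(1+g_2)/(r−g_2) = 64157.53460/0.072 = 891076.86944
P_0 = D_1/(1+r)^1 + D_2/(1+r)^2 + D_3/(1+r)^3 + TV/(1+r)^3
    = 45904.10959 + 46826.38394 + 47767.18800 + 678692.12947 = 819189.81099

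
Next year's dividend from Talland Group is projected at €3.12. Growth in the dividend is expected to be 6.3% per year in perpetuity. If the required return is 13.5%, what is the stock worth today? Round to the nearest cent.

Growing perpetuity: P = D₁ / (r − g) = €3.1200 / (0.135 − 0.063) = €43.33

€43.33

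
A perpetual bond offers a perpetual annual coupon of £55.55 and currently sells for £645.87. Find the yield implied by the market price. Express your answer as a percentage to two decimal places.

P = C/r ⇒ r = C/P = £55.55/£645.87 = 0.086008

8.60%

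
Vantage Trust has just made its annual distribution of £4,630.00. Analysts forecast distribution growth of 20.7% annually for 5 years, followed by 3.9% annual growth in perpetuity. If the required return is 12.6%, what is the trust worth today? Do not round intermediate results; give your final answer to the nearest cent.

D_1 = 5588.41000
D_2 = 6745.21087
D_3 = 8141.46952
D_4 = 9826.75371
D_5 = 11860.89173
Terminal value at year 5: TV = D_5×(1+g_2)/(r−g_2) = 12323.46651/0.087 = 141649.04030
P_0 = D_1/(1+r)^1 + D_2/(1+r)^2 + D_3/(1+r)^3 + D_4/(1+r)^4 + D_5/(1+r)^5 + TV/(1+r)^5
    = 4963.06394 + 5320.08719 + 5702.79329 + 6113.02975 + 6552.77701 + 78256.72769 = 106908.47886

£106908.48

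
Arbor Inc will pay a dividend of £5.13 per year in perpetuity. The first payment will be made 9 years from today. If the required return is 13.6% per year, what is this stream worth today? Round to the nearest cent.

£13.60

Value at end of year 8: C / r = £5.13 / 0.136 = £37.7206
Discount to today: PV = £37.7206 / (1 + 0.136)^8 = £37.7206 / 2.773490 = £13.60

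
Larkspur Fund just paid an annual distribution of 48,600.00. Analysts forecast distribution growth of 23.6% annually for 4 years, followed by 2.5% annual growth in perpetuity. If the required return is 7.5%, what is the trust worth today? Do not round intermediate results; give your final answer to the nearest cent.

2020054.69

D_1 = 60069.60000
D_2 = 74246.02560
D_3 = 91768.08764
D_4 = 113425.35633
Terminal value at year 4: TV = D_4×(1+g_2)/(r−g_2) = 116260.99023/0.05 = 2325219.80466
P_0 = D_1/(1+r)^1 + D_2/(1+r)^2 + D_3/(1+r)^3 + D_4/(1+r)^4 + TV/(1+r)^4
    = 55878.69767 + 64247.50728 + 73869.69209 + 84932.96691 + 1741125.82158 = 2020054.68553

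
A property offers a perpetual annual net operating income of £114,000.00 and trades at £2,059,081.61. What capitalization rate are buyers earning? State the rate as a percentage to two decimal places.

P = C/r ⇒ r = C/P = £114,000.00/£2,059,081.61 = 0.055364

5.54%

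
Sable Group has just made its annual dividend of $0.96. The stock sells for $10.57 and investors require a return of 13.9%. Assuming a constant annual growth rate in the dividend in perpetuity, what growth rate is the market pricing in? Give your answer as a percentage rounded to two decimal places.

4.42%

P = D₀(1+g)/(r−g) ⇒ P(r−g) = D₀(1+g) ⇒ g(P+D₀) = P·r − D₀
g = (P·r − D₀)/(P + D₀) = ($10.57×0.139 − $0.96) / ($10.57 + $0.96) = 0.044166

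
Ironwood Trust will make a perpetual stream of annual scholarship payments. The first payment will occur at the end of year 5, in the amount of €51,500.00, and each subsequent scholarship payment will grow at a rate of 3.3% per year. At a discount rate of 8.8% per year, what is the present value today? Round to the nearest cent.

€668234.60

Value at end of year 4: C₁ / (r − g) = €51,500.00 / (0.088 − 0.033) = €936,363.6364
Discount to today: PV = €936,363.6364 / (1 + 0.088)^4 = €936,363.6364 / 1.401250 = €668,234.60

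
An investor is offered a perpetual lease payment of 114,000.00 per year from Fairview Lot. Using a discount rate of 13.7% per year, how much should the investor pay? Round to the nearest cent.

832116.79

Level perpetuity: PV = C / r = 114,000.00 / 0.137 = 832,116.79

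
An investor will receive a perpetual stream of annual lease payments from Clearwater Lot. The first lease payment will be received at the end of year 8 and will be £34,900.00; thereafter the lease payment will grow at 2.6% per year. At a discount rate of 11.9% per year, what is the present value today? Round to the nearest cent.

Value at end of year 7: C₁ / (r − g) = £34,900.00 / (0.119 − 0.026) = £375,268.8172
Discount to today: PV = £375,268.8172 / (1 + 0.119)^7 = £375,268.8172 / 2.196902 = £170,817.31

£170817.31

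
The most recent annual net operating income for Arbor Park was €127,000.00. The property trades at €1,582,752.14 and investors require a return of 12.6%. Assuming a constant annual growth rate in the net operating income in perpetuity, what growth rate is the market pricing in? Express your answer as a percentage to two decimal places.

P = D₀(1+g)/(r−g) ⇒ P(r−g) = D₀(1+g) ⇒ g(P+D₀) = P·r − D₀
g = (P·r − D₀)/(P + D₀) = (€1,582,752.14×0.126 − €127,000.00) / (€1,582,752.14 + €127,000.00) = 0.042361

4.24%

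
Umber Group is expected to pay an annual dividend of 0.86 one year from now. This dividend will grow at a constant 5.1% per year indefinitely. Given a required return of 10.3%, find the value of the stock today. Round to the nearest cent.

Growing perpetuity: P = D₁ / (r − g) = 0.8600 / (0.103 − 0.051) = 16.54

16.54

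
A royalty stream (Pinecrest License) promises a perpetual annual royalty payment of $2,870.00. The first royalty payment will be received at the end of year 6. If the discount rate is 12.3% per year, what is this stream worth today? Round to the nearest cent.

Value at end of year 5: C / r = $2,870.00 / 0.123 = $23,333.3333
Discount to today: PV = $23,333.3333 / (1 + 0.123)^5 = $23,333.3333 / 1.786071 = $13,064.06

$13064.06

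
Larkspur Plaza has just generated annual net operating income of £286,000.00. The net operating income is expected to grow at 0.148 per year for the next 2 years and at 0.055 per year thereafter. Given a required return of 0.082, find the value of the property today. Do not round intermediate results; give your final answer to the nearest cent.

D_1 = 328328.00000
D_2 = 376920.54400
Terminal value at year 2: TV = D_2×(1+g_2)/(r−g_2) = 397651.17392/0.027 = 14727821.25630
P_0 = D_1/(1+r)^1 + D_2/(1+r)^2 + TV/(1+r)^2
    = 303445.47135 + 321955.08420 + 12580096.80872 = 13205497.36428

£13205497.36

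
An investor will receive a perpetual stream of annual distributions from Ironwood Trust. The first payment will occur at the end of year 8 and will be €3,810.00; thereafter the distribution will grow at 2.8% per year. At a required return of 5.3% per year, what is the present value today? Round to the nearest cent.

Value at end of year 7: C₁ / (r − g) = €3,810.00 / (0.053 − 0.028) = €152,400.0000
Discount to today: PV = €152,400.0000 / (1 + 0.053)^7 = €152,400.0000 / 1.435485 = €106,166.22

€106166.22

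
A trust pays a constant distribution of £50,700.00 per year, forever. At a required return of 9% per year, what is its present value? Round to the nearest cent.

Level perpetuity: PV = C / r = £50,700.00 / 0.09 = £563,333.33

£563333.33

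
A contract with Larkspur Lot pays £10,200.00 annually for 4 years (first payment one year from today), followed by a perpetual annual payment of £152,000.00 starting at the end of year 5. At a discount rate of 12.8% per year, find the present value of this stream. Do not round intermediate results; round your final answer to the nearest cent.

PV of 4-year annuity: £10,200.00 × [1 − (1+0.128)^−4] / 0.128 = 30466.11798
Perpetuity value at year 4: £152,000.00 / 0.128 = 1187500.00000
PV of perpetuity: 1187500.00000 / (1+0.128)^4 = 733495.10465
Total PV = 30466.11798 + 733495.10465 = 763961.22263

£763961.22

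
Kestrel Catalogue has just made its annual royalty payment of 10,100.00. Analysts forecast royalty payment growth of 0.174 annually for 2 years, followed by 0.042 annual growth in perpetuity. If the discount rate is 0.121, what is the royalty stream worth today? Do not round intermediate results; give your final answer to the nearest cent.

D_1 = 11857.40000
D_2 = 13920.58760
Terminal value at year 2: TV = D_2×(1+g_2)/(r−g_2) = 14505.25228/0.079 = 183610.78834
P_0 = D_1/(1+r)^1 + D_2/(1+r)^2 + TV/(1+r)^2
    = 10577.52007 + 11077.61692 + 146112.36490 = 167767.50189

167767.50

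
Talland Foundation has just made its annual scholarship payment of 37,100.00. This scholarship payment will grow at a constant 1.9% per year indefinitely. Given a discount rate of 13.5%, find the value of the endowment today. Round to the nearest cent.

D₁ = D₀ × (1 + g) = 37,100.00 × 1.019 = 37,804.9000
Growing perpetuity: P = D₁ / (r − g) = 37,804.9000 / (0.135 − 0.019) = 325,904.31

325904.31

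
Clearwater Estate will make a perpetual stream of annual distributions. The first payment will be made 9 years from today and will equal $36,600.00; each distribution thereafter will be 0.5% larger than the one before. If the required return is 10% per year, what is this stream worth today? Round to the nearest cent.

$179728.11

Value at end of year 8: C₁ / (r − g) = $36,600.00 / (0.1 − 0.005) = $385,263.1579
Discount to today: PV = $385,263.1579 / (1 + 0.1)^8 = $385,263.1579 / 2.143589 = $179,728.11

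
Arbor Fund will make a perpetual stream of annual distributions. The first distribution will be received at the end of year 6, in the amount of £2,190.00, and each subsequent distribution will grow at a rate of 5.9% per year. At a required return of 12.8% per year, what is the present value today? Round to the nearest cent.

£17379.99

Value at end of year 5: C₁ / (r − g) = £2,190.00 / (0.128 − 0.059) = £31,739.1304
Discount to today: PV = £31,739.1304 / (1 + 0.128)^5 = £31,739.1304 / 1.826188 = £17,379.99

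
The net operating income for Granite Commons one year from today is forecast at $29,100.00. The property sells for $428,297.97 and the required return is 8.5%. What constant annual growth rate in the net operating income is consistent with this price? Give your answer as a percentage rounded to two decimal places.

1.71%

P = D₁/(r−g) ⇒ g = r − D₁/P = 0.085 − $29,100.00/$428,297.97 = 0.017057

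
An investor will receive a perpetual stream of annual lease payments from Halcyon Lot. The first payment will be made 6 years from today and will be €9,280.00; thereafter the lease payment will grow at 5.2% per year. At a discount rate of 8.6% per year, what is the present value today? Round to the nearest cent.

Value at end of year 5: C₁ / (r − g) = €9,280.00 / (0.086 − 0.052) = €272,941.1765
Discount to today: PV = €272,941.1765 / (1 + 0.086)^5 = €272,941.1765 / 1.510599 = €180,684.10

€180684.10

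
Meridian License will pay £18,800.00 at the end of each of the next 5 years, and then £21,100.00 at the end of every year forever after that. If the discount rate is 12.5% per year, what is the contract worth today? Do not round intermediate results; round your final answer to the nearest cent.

£160610.69

PV of 5-year annuity: £18,800.00 × [1 − (1+0.125)^−5] / 0.125 = 66938.68482
Perpetuity value at year 5: £21,100.00 / 0.125 = 168800.00000
PV of perpetuity: 168800.00000 / (1+0.125)^5 = 93672.00799
Total PV = 66938.68482 + 93672.00799 = 160610.69281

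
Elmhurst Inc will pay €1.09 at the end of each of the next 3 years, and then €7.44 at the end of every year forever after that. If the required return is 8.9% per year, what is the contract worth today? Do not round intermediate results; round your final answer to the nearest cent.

PV of 3-year annuity: €1.09 × [1 − (1+0.089)^−3] / 0.089 = 2.76404
Perpetuity value at year 3: €7.44 / 0.089 = 83.59551
PV of perpetuity: 83.59551 / (1+0.089)^3 = 64.72906
Total PV = 2.76404 + 64.72906 = 67.49309

€67.49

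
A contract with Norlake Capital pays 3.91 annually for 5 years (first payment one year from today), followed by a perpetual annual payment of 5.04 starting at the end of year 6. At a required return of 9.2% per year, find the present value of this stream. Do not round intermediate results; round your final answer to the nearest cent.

50.41

PV of 5-year annuity: 3.91 × [1 − (1+0.092)^−5] / 0.092 = 15.12994
Perpetuity value at year 5: 5.04 / 0.092 = 54.78261
PV of perpetuity: 54.78261 / (1+0.092)^5 = 35.28008
Total PV = 15.12994 + 35.28008 = 50.41002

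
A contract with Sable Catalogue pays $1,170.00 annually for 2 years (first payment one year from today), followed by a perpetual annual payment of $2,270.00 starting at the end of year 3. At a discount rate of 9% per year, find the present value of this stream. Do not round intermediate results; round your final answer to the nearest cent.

PV of 2-year annuity: $1,170.00 × [1 − (1+0.09)^−2] / 0.09 = 2058.16009
Perpetuity value at year 2: $2,270.00 / 0.09 = 25222.22222
PV of perpetuity: 25222.22222 / (1+0.09)^2 = 21229.03983
Total PV = 2058.16009 + 21229.03983 = 23287.19992

$23287.20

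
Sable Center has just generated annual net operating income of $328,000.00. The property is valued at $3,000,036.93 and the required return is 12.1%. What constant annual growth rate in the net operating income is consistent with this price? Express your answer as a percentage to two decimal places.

1.05%

P = D₀(1+g)/(r−g) ⇒ P(r−g) = D₀(1+g) ⇒ g(P+D₀) = P·r − D₀
g = (P·r − D₀)/(P + D₀) = ($3,000,036.93×0.121 − $328,000.00) / ($3,000,036.93 + $328,000.00) = 0.010518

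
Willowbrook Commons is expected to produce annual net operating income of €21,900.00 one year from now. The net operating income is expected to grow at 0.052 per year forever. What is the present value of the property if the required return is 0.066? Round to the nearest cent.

Growing perpetuity: P = D₁ / (r − g) = €21,900.0000 / (0.066 − 0.052) = €1,564,285.71

€1564285.71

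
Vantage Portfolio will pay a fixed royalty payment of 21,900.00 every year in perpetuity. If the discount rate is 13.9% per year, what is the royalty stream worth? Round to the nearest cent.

157553.96

Level perpetuity: PV = C / r = 21,900.00 / 0.139 = 157,553.96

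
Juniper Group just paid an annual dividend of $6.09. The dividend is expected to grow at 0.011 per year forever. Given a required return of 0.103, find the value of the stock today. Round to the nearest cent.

$66.92

D₁ = D₀ × (1 + g) = $6.09 × 1.011 = $6.1570
Growing perpetuity: P = D₁ / (r − g) = $6.1570 / (0.103 − 0.011) = $66.92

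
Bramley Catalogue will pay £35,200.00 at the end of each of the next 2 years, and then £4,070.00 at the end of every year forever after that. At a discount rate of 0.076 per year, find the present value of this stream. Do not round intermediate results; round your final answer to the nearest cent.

PV of 2-year annuity: £35,200.00 × [1 − (1+0.076)^−2] / 0.076 = 63116.87235
Perpetuity value at year 2: £4,070.00 / 0.076 = 53552.63158
PV of perpetuity: 53552.63158 / (1+0.076)^2 = 46254.74321
Total PV = 63116.87235 + 46254.74321 = 109371.61556

£109371.62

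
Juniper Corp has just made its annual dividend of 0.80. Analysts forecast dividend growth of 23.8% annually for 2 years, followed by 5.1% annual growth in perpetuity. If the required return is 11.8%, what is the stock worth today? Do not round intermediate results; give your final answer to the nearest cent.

D_1 = 0.99040
D_2 = 1.22612
Terminal value at year 2: TV = D_2×(1+g_2)/(r−g_2) = 1.28865/0.067 = 19.23354
P_0 = D_1/(1+r)^1 + D_2/(1+r)^2 + TV/(1+r)^2
    = 0.88587 + 0.98095 + 15.38777 = 17.25459

17.25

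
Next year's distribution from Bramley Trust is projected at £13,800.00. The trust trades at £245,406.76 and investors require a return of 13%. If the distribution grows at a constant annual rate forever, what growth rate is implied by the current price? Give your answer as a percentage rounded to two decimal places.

P = D₁/(r−g) ⇒ g = r − D₁/P = 0.13 − £13,800.00/£245,406.76 = 0.073767

7.38%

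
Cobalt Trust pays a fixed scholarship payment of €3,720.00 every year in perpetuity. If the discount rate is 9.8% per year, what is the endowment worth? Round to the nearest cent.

€37959.18

Level perpetuity: PV = C / r = €3,720.00 / 0.098 = €37,959.18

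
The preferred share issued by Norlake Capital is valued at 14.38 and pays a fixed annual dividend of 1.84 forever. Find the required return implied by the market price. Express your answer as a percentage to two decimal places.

12.80%

P = C/r ⇒ r = C/P = 1.84/14.38 = 0.127955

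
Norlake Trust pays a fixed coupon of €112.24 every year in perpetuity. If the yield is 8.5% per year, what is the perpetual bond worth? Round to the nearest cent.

Level perpetuity: PV = C / r = €112.24 / 0.085 = €1,320.47

€1320.47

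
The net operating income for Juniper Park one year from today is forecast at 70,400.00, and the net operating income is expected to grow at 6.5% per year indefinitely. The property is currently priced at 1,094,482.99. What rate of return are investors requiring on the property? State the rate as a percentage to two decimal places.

12.93%

P = D₁/(r − g) ⇒ r = D₁/P + g = 70,400.0000/1,094,482.99 + 0.065 = 0.064323 + 0.065 = 0.129323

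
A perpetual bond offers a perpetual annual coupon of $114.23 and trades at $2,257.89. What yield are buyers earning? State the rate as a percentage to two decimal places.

P = C/r ⇒ r = C/P = $114.23/$2,257.89 = 0.050591

5.06%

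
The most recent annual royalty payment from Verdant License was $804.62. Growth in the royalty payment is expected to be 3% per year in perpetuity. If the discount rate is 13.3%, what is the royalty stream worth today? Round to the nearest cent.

D₁ = D₀ × (1 + g) = $804.62 × 1.03 = $828.7586
Growing perpetuity: P = D₁ / (r − g) = $828.7586 / (0.133 − 0.03) = $8,046.20

$8046.20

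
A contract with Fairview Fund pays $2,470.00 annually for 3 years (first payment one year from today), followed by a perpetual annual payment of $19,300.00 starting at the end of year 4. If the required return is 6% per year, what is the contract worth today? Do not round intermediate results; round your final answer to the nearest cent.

$276679.88

PV of 3-year annuity: $2,470.00 × [1 − (1+0.06)^−3] / 0.06 = 6602.33952
Perpetuity value at year 3: $19,300.00 / 0.06 = 321666.66667
PV of perpetuity: 321666.66667 / (1+0.06)^3 = 270077.53604
Total PV = 6602.33952 + 270077.53604 = 276679.87556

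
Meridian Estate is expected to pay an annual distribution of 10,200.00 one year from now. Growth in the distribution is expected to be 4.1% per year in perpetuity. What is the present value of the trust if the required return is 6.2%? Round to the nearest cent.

Growing perpetuity: P = D₁ / (r − g) = 10,200.0000 / (0.062 − 0.041) = 485,714.29

485714.29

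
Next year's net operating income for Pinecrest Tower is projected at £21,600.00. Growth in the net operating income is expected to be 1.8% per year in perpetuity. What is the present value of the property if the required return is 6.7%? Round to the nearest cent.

Growing perpetuity: P = D₁ / (r − g) = £21,600.0000 / (0.067 − 0.018) = £440,816.33

£440816.33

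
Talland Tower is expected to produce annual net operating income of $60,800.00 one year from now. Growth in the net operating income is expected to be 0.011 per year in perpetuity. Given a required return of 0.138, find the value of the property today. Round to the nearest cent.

$478740.16

Growing perpetuity: P = D₁ / (r − g) = $60,800.0000 / (0.138 − 0.011) = $478,740.16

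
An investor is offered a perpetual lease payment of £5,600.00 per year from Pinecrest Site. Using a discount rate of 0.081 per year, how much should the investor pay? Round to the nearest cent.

Level perpetuity: PV = C / r = £5,600.00 / 0.081 = £69,135.80

£69135.80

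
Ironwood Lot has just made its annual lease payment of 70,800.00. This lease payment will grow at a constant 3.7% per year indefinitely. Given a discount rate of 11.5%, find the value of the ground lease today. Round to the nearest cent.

D₁ = D₀ × (1 + g) = 70,800.00 × 1.037 = 73,419.6000
Growing perpetuity: P = D₁ / (r − g) = 73,419.6000 / (0.115 − 0.037) = 941,276.92

941276.92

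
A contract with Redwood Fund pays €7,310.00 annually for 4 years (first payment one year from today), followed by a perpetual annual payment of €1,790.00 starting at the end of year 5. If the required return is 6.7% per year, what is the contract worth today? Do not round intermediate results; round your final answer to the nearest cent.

€45541.15

PV of 4-year annuity: €7,310.00 × [1 − (1+0.067)^−4] / 0.067 = 24929.13426
Perpetuity value at year 4: €1,790.00 / 0.067 = 26716.41791
PV of perpetuity: 26716.41791 / (1+0.067)^4 = 20612.01978
Total PV = 24929.13426 + 20612.01978 = 45541.15404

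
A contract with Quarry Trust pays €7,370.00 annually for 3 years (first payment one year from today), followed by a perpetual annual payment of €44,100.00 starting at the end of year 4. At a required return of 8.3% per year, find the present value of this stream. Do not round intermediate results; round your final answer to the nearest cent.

PV of 3-year annuity: €7,370.00 × [1 − (1+0.083)^−3] / 0.083 = 18890.85909
Perpetuity value at year 3: €44,100.00 / 0.083 = 531325.30120
PV of perpetuity: 531325.30120 / (1+0.083)^3 = 418287.73192
Total PV = 18890.85909 + 418287.73192 = 437178.59100

€437178.59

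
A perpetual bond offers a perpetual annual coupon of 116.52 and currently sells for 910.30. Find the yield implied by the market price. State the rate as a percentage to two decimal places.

12.80%

P = C/r ⇒ r = C/P = 116.52/910.30 = 0.128002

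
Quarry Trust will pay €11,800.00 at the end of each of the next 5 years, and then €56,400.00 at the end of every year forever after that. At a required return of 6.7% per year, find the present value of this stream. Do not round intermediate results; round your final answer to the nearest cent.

€657443.89

PV of 5-year annuity: €11,800.00 × [1 − (1+0.067)^−5] / 0.067 = 48773.46181
Perpetuity value at year 5: €56,400.00 / 0.067 = 841791.04478
PV of perpetuity: 841791.04478 / (1+0.067)^5 = 608670.43068
Total PV = 48773.46181 + 608670.43068 = 657443.89249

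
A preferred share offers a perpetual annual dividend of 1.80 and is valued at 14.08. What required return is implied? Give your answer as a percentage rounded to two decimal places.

P = C/r ⇒ r = C/P = 1.80/14.08 = 0.127841

12.78%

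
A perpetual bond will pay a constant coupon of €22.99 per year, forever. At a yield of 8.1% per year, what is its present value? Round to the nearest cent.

€283.83

Level perpetuity: PV = C / r = €22.99 / 0.081 = €283.83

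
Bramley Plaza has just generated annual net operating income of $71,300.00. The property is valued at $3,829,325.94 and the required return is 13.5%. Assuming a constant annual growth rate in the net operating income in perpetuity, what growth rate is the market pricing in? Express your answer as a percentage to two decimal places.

P = D₀(1+g)/(r−g) ⇒ P(r−g) = D₀(1+g) ⇒ g(P+D₀) = P·r − D₀
g = (P·r − D₀)/(P + D₀) = ($3,829,325.94×0.135 − $71,300.00) / ($3,829,325.94 + $71,300.00) = 0.114253

11.43%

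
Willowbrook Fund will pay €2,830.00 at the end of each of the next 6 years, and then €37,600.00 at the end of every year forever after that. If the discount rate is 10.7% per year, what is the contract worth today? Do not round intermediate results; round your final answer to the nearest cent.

€203026.03

PV of 6-year annuity: €2,830.00 × [1 − (1+0.107)^−6] / 0.107 = 12076.60726
Perpetuity value at year 6: €37,600.00 / 0.107 = 351401.86916
PV of perpetuity: 351401.86916 / (1+0.107)^6 = 190949.41930
Total PV = 12076.60726 + 190949.41930 = 203026.02656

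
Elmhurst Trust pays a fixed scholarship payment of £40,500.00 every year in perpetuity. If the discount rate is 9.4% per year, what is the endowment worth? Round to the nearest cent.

£430851.06

Level perpetuity: PV = C / r = £40,500.00 / 0.094 = £430,851.06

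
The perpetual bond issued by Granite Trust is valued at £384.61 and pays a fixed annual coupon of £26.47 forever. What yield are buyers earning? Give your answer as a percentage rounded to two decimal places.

P = C/r ⇒ r = C/P = £26.47/£384.61 = 0.068823

6.88%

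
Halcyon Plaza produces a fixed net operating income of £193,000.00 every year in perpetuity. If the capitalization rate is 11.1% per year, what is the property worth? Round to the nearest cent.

Level perpetuity: PV = C / r = £193,000.00 / 0.111 = £1,738,738.74

£1738738.74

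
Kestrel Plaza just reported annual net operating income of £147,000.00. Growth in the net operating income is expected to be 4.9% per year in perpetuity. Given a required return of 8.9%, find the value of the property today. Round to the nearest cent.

D₁ = D₀ × (1 + g) = £147,000.00 × 1.049 = £154,203.0000
Growing perpetuity: P = D₁ / (r − g) = £154,203.0000 / (0.089 − 0.049) = £3,855,075.00

£3855075.00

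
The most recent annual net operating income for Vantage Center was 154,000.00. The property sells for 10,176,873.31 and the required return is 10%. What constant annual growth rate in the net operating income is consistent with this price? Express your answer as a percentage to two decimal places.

P = D₀(1+g)/(r−g) ⇒ P(r−g) = D₀(1+g) ⇒ g(P+D₀) = P·r − D₀
g = (P·r − D₀)/(P + D₀) = (10,176,873.31×0.1 − 154,000.00) / (10,176,873.31 + 154,000.00) = 0.083603

8.36%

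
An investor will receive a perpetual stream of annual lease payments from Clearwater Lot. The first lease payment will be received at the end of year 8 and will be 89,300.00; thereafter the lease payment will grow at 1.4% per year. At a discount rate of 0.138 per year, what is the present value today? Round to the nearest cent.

Value at end of year 7: C₁ / (r − g) = 89,300.00 / (0.138 − 0.014) = 720,161.2903
Discount to today: PV = 720,161.2903 / (1 + 0.138)^7 = 720,161.2903 / 2.471700 = 291,362.69

291362.69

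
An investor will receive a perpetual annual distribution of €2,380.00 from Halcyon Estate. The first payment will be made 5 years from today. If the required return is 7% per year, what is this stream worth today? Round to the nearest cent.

Value at end of year 4: C / r = €2,380.00 / 0.07 = €34,000.0000
Discount to today: PV = €34,000.0000 / (1 + 0.07)^4 = €34,000.0000 / 1.310796 = €25,938.44

€25938.44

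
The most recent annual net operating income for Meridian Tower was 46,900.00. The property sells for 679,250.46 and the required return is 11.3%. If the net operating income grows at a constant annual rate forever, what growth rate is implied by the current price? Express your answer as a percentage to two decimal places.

P = D₀(1+g)/(r−g) ⇒ P(r−g) = D₀(1+g) ⇒ g(P+D₀) = P·r − D₀
g = (P·r − D₀)/(P + D₀) = (679,250.46×0.113 − 46,900.00) / (679,250.46 + 46,900.00) = 0.041114

4.11%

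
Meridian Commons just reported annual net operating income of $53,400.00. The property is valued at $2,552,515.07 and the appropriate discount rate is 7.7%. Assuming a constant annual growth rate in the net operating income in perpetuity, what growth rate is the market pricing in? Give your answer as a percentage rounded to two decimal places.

5.49%

P = D₀(1+g)/(r−g) ⇒ P(r−g) = D₀(1+g) ⇒ g(P+D₀) = P·r − D₀
g = (P·r − D₀)/(P + D₀) = ($2,552,515.07×0.077 − $53,400.00) / ($2,552,515.07 + $53,400.00) = 0.054930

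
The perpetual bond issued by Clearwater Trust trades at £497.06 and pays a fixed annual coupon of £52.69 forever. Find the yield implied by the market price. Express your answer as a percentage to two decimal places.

10.60%

P = C/r ⇒ r = C/P = £52.69/£497.06 = 0.106003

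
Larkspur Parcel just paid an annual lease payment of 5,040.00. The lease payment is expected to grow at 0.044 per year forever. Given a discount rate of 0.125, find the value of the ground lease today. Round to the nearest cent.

D₁ = D₀ × (1 + g) = 5,040.00 × 1.044 = 5,261.7600
Growing perpetuity: P = D₁ / (r − g) = 5,261.7600 / (0.125 − 0.044) = 64,960.00

64960.00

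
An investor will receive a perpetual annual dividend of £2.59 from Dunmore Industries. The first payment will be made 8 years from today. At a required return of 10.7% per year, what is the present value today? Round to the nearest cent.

Value at end of year 7: C / r = £2.59 / 0.107 = £24.2056
Discount to today: PV = £24.2056 / (1 + 0.107)^7 = £24.2056 / 2.037198 = £11.88

£11.88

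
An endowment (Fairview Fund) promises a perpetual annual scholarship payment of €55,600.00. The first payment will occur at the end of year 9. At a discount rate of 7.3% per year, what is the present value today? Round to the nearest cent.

Value at end of year 8: C / r = €55,600.00 / 0.073 = €761,643.8356
Discount to today: PV = €761,643.8356 / (1 + 0.073)^8 = €761,643.8356 / 1.757105 = €433,465.12

€433465.12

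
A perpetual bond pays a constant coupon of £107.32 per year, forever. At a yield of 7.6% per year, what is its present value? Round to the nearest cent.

Level perpetuity: PV = C / r = £107.32 / 0.076 = £1,412.11

£1412.11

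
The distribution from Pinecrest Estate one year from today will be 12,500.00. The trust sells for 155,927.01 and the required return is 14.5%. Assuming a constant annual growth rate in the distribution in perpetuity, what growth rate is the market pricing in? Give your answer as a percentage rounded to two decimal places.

P = D₁/(r−g) ⇒ g = r − D₁/P = 0.145 − 12,500.00/155,927.01 = 0.064834

6.48%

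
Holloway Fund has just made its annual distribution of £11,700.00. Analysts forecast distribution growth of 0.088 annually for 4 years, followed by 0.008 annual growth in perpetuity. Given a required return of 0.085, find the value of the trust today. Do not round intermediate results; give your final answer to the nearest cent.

D_1 = 12729.60000
D_2 = 13849.80480
D_3 = 15068.58762
D_4 = 16394.62333
Terminal value at year 4: TV = D_4×(1+g_2)/(r−g_2) = 16525.78032/0.077 = 214620.52363
P_0 = D_1/(1+r)^1 + D_2/(1+r)^2 + D_3/(1+r)^3 + D_4/(1+r)^4 + TV/(1+r)^4
    = 11732.35023 + 11764.78991 + 11797.31928 + 11829.93860 + 154864.65073 = 201989.04875

£201989.05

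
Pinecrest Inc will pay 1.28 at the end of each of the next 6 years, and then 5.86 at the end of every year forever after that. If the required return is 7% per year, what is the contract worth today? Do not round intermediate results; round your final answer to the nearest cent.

PV of 6-year annuity: 1.28 × [1 − (1+0.07)^−6] / 0.07 = 6.10117
Perpetuity value at year 6: 5.86 / 0.07 = 83.71429
PV of perpetuity: 83.71429 / (1+0.07)^6 = 55.78236
Total PV = 6.10117 + 55.78236 = 61.88353

61.88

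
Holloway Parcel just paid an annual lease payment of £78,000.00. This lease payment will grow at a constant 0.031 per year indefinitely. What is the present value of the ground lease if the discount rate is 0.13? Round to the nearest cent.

£812303.03

D₁ = D₀ × (1 + g) = £78,000.00 × 1.031 = £80,418.0000
Growing perpetuity: P = D₁ / (r − g) = £80,418.0000 / (0.13 − 0.031) = £812,303.03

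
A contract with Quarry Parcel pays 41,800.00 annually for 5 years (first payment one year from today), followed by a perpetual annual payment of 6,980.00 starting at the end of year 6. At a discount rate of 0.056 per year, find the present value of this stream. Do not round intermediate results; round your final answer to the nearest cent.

PV of 5-year annuity: 41,800.00 × [1 − (1+0.056)^−5] / 0.056 = 178009.46995
Perpetuity value at year 5: 6,980.00 / 0.056 = 124642.85714
PV of perpetuity: 124642.85714 / (1+0.056)^5 = 94917.83082
Total PV = 178009.46995 + 94917.83082 = 272927.30077

272927.30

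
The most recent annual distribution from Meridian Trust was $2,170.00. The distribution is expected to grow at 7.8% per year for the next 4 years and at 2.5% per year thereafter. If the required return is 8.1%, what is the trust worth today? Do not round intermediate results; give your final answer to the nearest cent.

D_1 = 2339.26000
D_2 = 2521.72228
D_3 = 2718.41662
D_4 = 2930.45311
Terminal value at year 4: TV = D_4×(1+g_2)/(r−g_2) = 3003.71444/0.056 = 53637.75789
P_0 = D_1/(1+r)^1 + D_2/(1+r)^2 + D_3/(1+r)^3 + D_4/(1+r)^4 + TV/(1+r)^4
    = 2163.97780 + 2157.97231 + 2151.98349 + 2146.01129 + 39279.67084 = 47899.61572

$47899.62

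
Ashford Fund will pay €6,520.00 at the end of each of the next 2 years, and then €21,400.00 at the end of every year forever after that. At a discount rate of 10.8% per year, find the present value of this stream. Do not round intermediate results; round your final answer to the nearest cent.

PV of 2-year annuity: €6,520.00 × [1 − (1+0.108)^−2] / 0.108 = 11195.37593
Perpetuity value at year 2: €21,400.00 / 0.108 = 198148.14815
PV of perpetuity: 198148.14815 / (1+0.108)^2 = 161402.58910
Total PV = 11195.37593 + 161402.58910 = 172597.96504

€172597.97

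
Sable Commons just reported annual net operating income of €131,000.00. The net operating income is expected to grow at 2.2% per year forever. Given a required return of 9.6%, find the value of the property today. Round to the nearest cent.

D₁ = D₀ × (1 + g) = €131,000.00 × 1.022 = €133,882.0000
Growing perpetuity: P = D₁ / (r − g) = €133,882.0000 / (0.096 − 0.022) = €1,809,216.22

€1809216.22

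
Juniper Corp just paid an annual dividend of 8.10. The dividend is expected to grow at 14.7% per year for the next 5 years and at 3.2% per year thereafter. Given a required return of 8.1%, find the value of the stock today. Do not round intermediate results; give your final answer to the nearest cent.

D_1 = 9.29070
D_2 = 10.65643
D_3 = 12.22293
D_4 = 14.01970
D_5 = 16.08059
Terminal value at year 5: TV = D_5×(1+g_2)/(r−g_2) = 16.59517/0.049 = 338.67702
P_0 = D_1/(1+r)^1 + D_2/(1+r)^2 + D_3/(1+r)^3 + D_4/(1+r)^4 + D_5/(1+r)^5 + TV/(1+r)^5
    = 8.59454 + 9.11928 + 9.67605 + 10.26682 + 10.89366 + 229.43372 = 277.98407

277.98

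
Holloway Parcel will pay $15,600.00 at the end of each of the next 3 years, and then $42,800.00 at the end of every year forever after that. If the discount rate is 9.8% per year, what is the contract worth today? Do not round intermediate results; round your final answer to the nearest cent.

PV of 3-year annuity: $15,600.00 × [1 − (1+0.098)^−3] / 0.098 = 38931.89660
Perpetuity value at year 3: $42,800.00 / 0.098 = 436734.69388
PV of perpetuity: 436734.69388 / (1+0.098)^3 = 329921.54166
Total PV = 38931.89660 + 329921.54166 = 368853.43826

$368853.44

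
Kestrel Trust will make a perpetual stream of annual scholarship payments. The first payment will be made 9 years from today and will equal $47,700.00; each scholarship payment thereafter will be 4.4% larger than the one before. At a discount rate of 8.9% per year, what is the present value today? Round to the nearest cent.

Value at end of year 8: C₁ / (r − g) = $47,700.00 / (0.089 − 0.044) = $1,060,000.0000
Discount to today: PV = $1,060,000.0000 / (1 + 0.089)^8 = $1,060,000.0000 / 1.977985 = $535,898.85

$535898.85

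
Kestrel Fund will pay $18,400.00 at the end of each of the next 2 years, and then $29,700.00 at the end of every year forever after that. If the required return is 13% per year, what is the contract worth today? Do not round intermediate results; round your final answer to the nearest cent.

PV of 2-year annuity: $18,400.00 × [1 − (1+0.13)^−2] / 0.13 = 30693.08481
Perpetuity value at year 2: $29,700.00 / 0.13 = 228461.53846
PV of perpetuity: 228461.53846 / (1+0.13)^2 = 178918.89612
Total PV = 30693.08481 + 178918.89612 = 209611.98094

$209611.98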